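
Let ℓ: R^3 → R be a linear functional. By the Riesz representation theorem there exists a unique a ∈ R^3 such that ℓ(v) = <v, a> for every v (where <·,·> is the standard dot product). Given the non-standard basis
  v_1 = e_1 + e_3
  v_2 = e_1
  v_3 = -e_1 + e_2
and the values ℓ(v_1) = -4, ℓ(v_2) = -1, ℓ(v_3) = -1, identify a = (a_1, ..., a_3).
a = (-1, -2, -3)

Write a = (a_1, ..., a_3) in the standard basis. For each basis vector v_i, ℓ(v_i) = <v_i, a> is a linear equation in the a_j's. Collect the n equations into a matrix system V a = ℓ, where row i of V is v_i (expressed in the standard basis). Since V is invertible (lower-triangular with 1s on the diagonal, up to permutation), solve by back-substitution:
  V =
[[1, 0, 1],
 [1, 0, 0],
 [-1, 1, 0]]
  V a = (-4, -1, -1)
Solving gives a = (-1, -2, -3).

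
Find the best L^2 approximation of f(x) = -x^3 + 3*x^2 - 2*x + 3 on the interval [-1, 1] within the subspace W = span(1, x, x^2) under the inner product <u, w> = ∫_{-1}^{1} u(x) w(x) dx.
g(x) = 3*x^2 - 13*x/5 + 3

The best approximation g ∈ W is the orthogonal projection of f onto W. Writing g = a_0 + a_1 x + a_2 x^2, the coefficients solve the normal equations G · a = b where
  G_{ij} = <φ_i, φ_j> and b_i = <f, φ_i>, with φ_0 = 1, φ_1 = x, φ_2 = x^2.
G =
  [2, 0, 2/3]
  [0, 2/3, 0]
  [2/3, 0, 2/5],
b = (8, -26/15, 16/5).
Solving gives a_0 = 3, a_1 = -13/5, a_2 = 3, so
  g(x) = 3*x^2 - 13*x/5 + 3.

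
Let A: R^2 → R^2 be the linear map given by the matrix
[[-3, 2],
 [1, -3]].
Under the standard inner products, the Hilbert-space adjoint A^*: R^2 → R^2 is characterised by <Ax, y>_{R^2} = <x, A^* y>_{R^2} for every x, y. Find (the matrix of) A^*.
A^* = A^T =
[[-3, 1],
 [2, -3]]

For real matrices with standard dot products, the defining identity <Ax, y> = <x, A^* y> gives (Ax)^T y = x^T (A^*) y, i.e. x^T A^T y = x^T (A^*) y. Since this holds for all x, y, we must have A^* = A^T. Therefore
A^* =
[[-3, 1],
 [2, -3]].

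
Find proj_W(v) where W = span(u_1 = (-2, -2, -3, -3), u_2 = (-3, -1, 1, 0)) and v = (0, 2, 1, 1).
proj_W(v) = (46/87, 62/87, 113/87, 35/29)

Set up U = [u_1 | ... | u_2] ∈ R^(4×2). The projector onto W = col(U) is P = U (U^T U)^(-1) U^T.
Compute U^T U =
  [26, 5]
  [5, 11],
and U^T v = (-10, -1).
Solve U^T U · c = U^T v for the coefficients: c = (-35/87, 8/87). The projection is proj_W(v) = U c.
Check: (v - proj_W(v)) · u_1 = 0  (should be 0).
Check: (v - proj_W(v)) · u_2 = 0  (should be 0).
Result: proj_W(v) = (46/87, 62/87, 113/87, 35/29).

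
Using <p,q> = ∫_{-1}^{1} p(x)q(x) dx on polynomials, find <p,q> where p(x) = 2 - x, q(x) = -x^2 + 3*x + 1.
<p,q> = 2/3

Expand the product: p(x)·q(x) = x^3 - 5*x^2 + 5*x + 2.
∫_{-1}^{1} of each monomial x^k gives [2/(k+1) if k even, 0 if k odd]. Integrating term-by-term (or equivalently evaluating the antiderivative F(x) = x^4/4 - 5*x^3/3 + 5*x^2/2 + 2*x at the endpoints):
  F(1) − F(−1) = 37/12 − (29/12) = 2/3.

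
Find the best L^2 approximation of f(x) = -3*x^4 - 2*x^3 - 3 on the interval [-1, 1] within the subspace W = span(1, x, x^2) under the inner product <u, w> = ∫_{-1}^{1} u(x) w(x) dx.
g(x) = -18*x^2/7 - 6*x/5 - 96/35

The best approximation g ∈ W is the orthogonal projection of f onto W. Writing g = a_0 + a_1 x + a_2 x^2, the coefficients solve the normal equations G · a = b where
  G_{ij} = <φ_i, φ_j> and b_i = <f, φ_i>, with φ_0 = 1, φ_1 = x, φ_2 = x^2.
G =
  [2, 0, 2/3]
  [0, 2/3, 0]
  [2/3, 0, 2/5],
b = (-36/5, -4/5, -20/7).
Solving gives a_0 = -96/35, a_1 = -6/5, a_2 = -18/7, so
  g(x) = -18*x^2/7 - 6*x/5 - 96/35.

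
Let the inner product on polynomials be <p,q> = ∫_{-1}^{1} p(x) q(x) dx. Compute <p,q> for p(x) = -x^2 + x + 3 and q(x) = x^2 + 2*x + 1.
<p,q> = 124/15

Expand the product: p(x)·q(x) = -x^4 - x^3 + 4*x^2 + 7*x + 3.
∫_{-1}^{1} of each monomial x^k gives [2/(k+1) if k even, 0 if k odd]. Integrating term-by-term (or equivalently evaluating the antiderivative F(x) = -x^5/5 - x^4/4 + 4*x^3/3 + 7*x^2/2 + 3*x at the endpoints):
  F(1) − F(−1) = 443/60 − (-53/60) = 124/15.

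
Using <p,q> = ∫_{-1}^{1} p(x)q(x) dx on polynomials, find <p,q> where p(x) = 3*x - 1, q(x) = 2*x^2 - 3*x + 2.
<p,q> = -34/3

Expand the product: p(x)·q(x) = 6*x^3 - 11*x^2 + 9*x - 2.
∫_{-1}^{1} of each monomial x^k gives [2/(k+1) if k even, 0 if k odd]. Integrating term-by-term (or equivalently evaluating the antiderivative F(x) = 3*x^4/2 - 11*x^3/3 + 9*x^2/2 - 2*x at the endpoints):
  F(1) − F(−1) = 1/3 − (35/3) = -34/3.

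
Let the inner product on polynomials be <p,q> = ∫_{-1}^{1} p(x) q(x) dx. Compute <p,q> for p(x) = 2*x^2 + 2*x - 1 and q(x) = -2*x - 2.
<p,q> = -4/3

Expand the product: p(x)·q(x) = -4*x^3 - 8*x^2 - 2*x + 2.
∫_{-1}^{1} of each monomial x^k gives [2/(k+1) if k even, 0 if k odd]. Integrating term-by-term (or equivalently evaluating the antiderivative F(x) = -x^4 - 8*x^3/3 - x^2 + 2*x at the endpoints):
  F(1) − F(−1) = -8/3 − (-4/3) = -4/3.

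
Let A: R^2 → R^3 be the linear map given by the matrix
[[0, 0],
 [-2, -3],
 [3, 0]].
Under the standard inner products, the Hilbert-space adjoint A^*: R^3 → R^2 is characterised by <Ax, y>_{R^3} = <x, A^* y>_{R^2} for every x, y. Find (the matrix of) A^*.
A^* = A^T =
[[0, -2, 3],
 [0, -3, 0]]

For real matrices with standard dot products, the defining identity <Ax, y> = <x, A^* y> gives (Ax)^T y = x^T (A^*) y, i.e. x^T A^T y = x^T (A^*) y. Since this holds for all x, y, we must have A^* = A^T. Therefore
A^* =
[[0, -2, 3],
 [0, -3, 0]].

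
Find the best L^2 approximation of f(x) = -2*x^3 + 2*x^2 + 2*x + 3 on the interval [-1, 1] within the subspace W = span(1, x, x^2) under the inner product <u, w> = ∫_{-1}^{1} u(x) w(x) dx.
g(x) = 2*x^2 + 4*x/5 + 3

The best approximation g ∈ W is the orthogonal projection of f onto W. Writing g = a_0 + a_1 x + a_2 x^2, the coefficients solve the normal equations G · a = b where
  G_{ij} = <φ_i, φ_j> and b_i = <f, φ_i>, with φ_0 = 1, φ_1 = x, φ_2 = x^2.
G =
  [2, 0, 2/3]
  [0, 2/3, 0]
  [2/3, 0, 2/5],
b = (22/3, 8/15, 14/5).
Solving gives a_0 = 3, a_1 = 4/5, a_2 = 2, so
  g(x) = 2*x^2 + 4*x/5 + 3.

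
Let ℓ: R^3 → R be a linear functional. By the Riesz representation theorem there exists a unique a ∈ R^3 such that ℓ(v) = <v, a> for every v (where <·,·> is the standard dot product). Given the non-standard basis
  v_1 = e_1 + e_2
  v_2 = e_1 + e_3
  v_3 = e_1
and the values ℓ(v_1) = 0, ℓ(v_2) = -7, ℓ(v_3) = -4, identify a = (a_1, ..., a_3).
a = (-4, 4, -3)

Write a = (a_1, ..., a_3) in the standard basis. For each basis vector v_i, ℓ(v_i) = <v_i, a> is a linear equation in the a_j's. Collect the n equations into a matrix system V a = ℓ, where row i of V is v_i (expressed in the standard basis). Since V is invertible (lower-triangular with 1s on the diagonal, up to permutation), solve by back-substitution:
  V =
[[1, 1, 0],
 [1, 0, 1],
 [1, 0, 0]]
  V a = (0, -7, -4)
Solving gives a = (-4, 4, -3).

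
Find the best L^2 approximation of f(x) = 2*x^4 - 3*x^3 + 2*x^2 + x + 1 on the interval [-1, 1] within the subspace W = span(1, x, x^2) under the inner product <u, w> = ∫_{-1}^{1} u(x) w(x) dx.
g(x) = 26*x^2/7 - 4*x/5 + 29/35

The best approximation g ∈ W is the orthogonal projection of f onto W. Writing g = a_0 + a_1 x + a_2 x^2, the coefficients solve the normal equations G · a = b where
  G_{ij} = <φ_i, φ_j> and b_i = <f, φ_i>, with φ_0 = 1, φ_1 = x, φ_2 = x^2.
G =
  [2, 0, 2/3]
  [0, 2/3, 0]
  [2/3, 0, 2/5],
b = (62/15, -8/15, 214/105).
Solving gives a_0 = 29/35, a_1 = -4/5, a_2 = 26/7, so
  g(x) = 26*x^2/7 - 4*x/5 + 29/35.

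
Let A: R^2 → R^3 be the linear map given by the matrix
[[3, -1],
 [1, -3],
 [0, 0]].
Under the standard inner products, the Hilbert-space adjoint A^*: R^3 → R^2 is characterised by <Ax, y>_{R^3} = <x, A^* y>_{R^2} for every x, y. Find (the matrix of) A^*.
A^* = A^T =
[[3, 1, 0],
 [-1, -3, 0]]

For real matrices with standard dot products, the defining identity <Ax, y> = <x, A^* y> gives (Ax)^T y = x^T (A^*) y, i.e. x^T A^T y = x^T (A^*) y. Since this holds for all x, y, we must have A^* = A^T. Therefore
A^* =
[[3, 1, 0],
 [-1, -3, 0]].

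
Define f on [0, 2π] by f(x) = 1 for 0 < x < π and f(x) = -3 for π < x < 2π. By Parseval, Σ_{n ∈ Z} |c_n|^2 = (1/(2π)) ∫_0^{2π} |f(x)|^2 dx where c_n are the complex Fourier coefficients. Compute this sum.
Σ |c_n|^2 = 5

Parseval equates the L^2 energy of f (normalised by 1/(2π)) with the ℓ^2 sum of its Fourier coefficients: (1/(2π)) ∫_0^{2π} |f|^2 = Σ |c_n|^2.
Compute the left side: (1/(2π)) [∫_0^π 1^2 dx + ∫_π^{2π} (-3)^2 dx] = (1/(2π)) · (1π + 9π) = (1 + 9)/2 = 5.
So Σ_{n ∈ Z} |c_n|^2 = 5.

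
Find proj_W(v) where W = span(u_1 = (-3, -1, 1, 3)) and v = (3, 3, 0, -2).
proj_W(v) = (27/10, 9/10, -9/10, -27/10)

Set up U = [u_1 | ... | u_1] ∈ R^(4×1). The projector onto W = col(U) is P = U (U^T U)^(-1) U^T.
Compute U^T U =
  [20],
and U^T v = (-18).
Solve U^T U · c = U^T v for the coefficients: c = (-9/10). The projection is proj_W(v) = U c.
Check: (v - proj_W(v)) · u_1 = 0  (should be 0).
Result: proj_W(v) = (27/10, 9/10, -9/10, -27/10).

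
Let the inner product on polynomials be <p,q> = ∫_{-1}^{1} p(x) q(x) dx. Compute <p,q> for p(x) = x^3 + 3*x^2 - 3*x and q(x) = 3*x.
<p,q> = -24/5

Expand the product: p(x)·q(x) = 3*x^4 + 9*x^3 - 9*x^2.
∫_{-1}^{1} of each monomial x^k gives [2/(k+1) if k even, 0 if k odd]. Integrating term-by-term (or equivalently evaluating the antiderivative F(x) = 3*x^5/5 + 9*x^4/4 - 3*x^3 at the endpoints):
  F(1) − F(−1) = -3/20 − (93/20) = -24/5.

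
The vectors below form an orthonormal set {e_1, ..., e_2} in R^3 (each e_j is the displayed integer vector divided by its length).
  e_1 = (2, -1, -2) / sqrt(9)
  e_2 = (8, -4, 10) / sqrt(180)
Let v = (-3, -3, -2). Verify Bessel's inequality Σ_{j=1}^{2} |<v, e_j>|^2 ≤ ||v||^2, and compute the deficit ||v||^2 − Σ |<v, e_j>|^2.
Σ |<v, e_j>|^2 = 29/5; ||v||^2 = 22; deficit = 81/5

Write each e_j = u_j / sqrt(<u_j, u_j>) where u_j is the displayed integer vector. Then <v, e_j> = <v, u_j> / sqrt(<u_j, u_j>), so |<v, e_j>|^2 = <v, u_j>^2 / <u_j, u_j>.
Coefficients: <v, e_1> = 1/sqrt(9), <v, e_2> = -32/sqrt(180).
Square and sum: Σ |<v, e_j>|^2 = 29/5.
Compute ||v||^2 = v·v = 22.
Deficit = 22 − 29/5 = 81/5 ≥ 0, confirming Bessel's inequality. (The deficit equals ||v − Σ <v,e_j> e_j||^2, the squared distance from v to span{e_j}.)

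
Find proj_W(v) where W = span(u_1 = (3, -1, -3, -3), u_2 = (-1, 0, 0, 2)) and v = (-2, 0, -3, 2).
proj_W(v) = (-24/59, -39/59, -117/59, 165/59)

Set up U = [u_1 | ... | u_2] ∈ R^(4×2). The projector onto W = col(U) is P = U (U^T U)^(-1) U^T.
Compute U^T U =
  [28, -9]
  [-9, 5],
and U^T v = (-3, 6).
Solve U^T U · c = U^T v for the coefficients: c = (39/59, 141/59). The projection is proj_W(v) = U c.
Check: (v - proj_W(v)) · u_1 = 0  (should be 0).
Check: (v - proj_W(v)) · u_2 = 0  (should be 0).
Result: proj_W(v) = (-24/59, -39/59, -117/59, 165/59).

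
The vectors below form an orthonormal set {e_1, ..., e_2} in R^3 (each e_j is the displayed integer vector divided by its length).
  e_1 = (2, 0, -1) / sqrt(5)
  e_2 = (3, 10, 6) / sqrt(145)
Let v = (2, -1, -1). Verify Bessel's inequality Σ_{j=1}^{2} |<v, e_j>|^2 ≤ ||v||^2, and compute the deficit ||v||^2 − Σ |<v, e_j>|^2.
Σ |<v, e_j>|^2 = 165/29; ||v||^2 = 6; deficit = 9/29

Write each e_j = u_j / sqrt(<u_j, u_j>) where u_j is the displayed integer vector. Then <v, e_j> = <v, u_j> / sqrt(<u_j, u_j>), so |<v, e_j>|^2 = <v, u_j>^2 / <u_j, u_j>.
Coefficients: <v, e_1> = 5/sqrt(5), <v, e_2> = -10/sqrt(145).
Square and sum: Σ |<v, e_j>|^2 = 165/29.
Compute ||v||^2 = v·v = 6.
Deficit = 6 − 165/29 = 9/29 ≥ 0, confirming Bessel's inequality. (The deficit equals ||v − Σ <v,e_j> e_j||^2, the squared distance from v to span{e_j}.)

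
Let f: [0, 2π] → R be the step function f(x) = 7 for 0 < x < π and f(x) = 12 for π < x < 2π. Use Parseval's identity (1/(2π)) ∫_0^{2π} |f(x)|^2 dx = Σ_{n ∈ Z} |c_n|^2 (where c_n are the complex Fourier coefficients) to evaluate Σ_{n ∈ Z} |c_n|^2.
Σ |c_n|^2 = 193/2

Parseval equates the L^2 energy of f (normalised by 1/(2π)) with the ℓ^2 sum of its Fourier coefficients: (1/(2π)) ∫_0^{2π} |f|^2 = Σ |c_n|^2.
Compute the left side: (1/(2π)) [∫_0^π 7^2 dx + ∫_π^{2π} 12^2 dx] = (1/(2π)) · (49π + 144π) = (49 + 144)/2 = 193/2.
So Σ_{n ∈ Z} |c_n|^2 = 193/2.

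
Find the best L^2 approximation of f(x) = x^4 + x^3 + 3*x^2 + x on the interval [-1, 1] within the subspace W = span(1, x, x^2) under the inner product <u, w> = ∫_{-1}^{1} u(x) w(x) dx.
g(x) = 27*x^2/7 + 8*x/5 - 3/35

The best approximation g ∈ W is the orthogonal projection of f onto W. Writing g = a_0 + a_1 x + a_2 x^2, the coefficients solve the normal equations G · a = b where
  G_{ij} = <φ_i, φ_j> and b_i = <f, φ_i>, with φ_0 = 1, φ_1 = x, φ_2 = x^2.
G =
  [2, 0, 2/3]
  [0, 2/3, 0]
  [2/3, 0, 2/5],
b = (12/5, 16/15, 52/35).
Solving gives a_0 = -3/35, a_1 = 8/5, a_2 = 27/7, so
  g(x) = 27*x^2/7 + 8*x/5 - 3/35.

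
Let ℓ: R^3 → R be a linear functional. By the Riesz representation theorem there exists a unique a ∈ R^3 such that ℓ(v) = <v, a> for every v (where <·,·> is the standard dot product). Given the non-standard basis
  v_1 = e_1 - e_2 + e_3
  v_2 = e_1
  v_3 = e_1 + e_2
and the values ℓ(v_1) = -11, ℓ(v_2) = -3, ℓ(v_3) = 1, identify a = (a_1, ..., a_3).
a = (-3, 4, -4)

Write a = (a_1, ..., a_3) in the standard basis. For each basis vector v_i, ℓ(v_i) = <v_i, a> is a linear equation in the a_j's. Collect the n equations into a matrix system V a = ℓ, where row i of V is v_i (expressed in the standard basis). Since V is invertible (lower-triangular with 1s on the diagonal, up to permutation), solve by back-substitution:
  V =
[[1, -1, 1],
 [1, 0, 0],
 [1, 1, 0]]
  V a = (-11, -3, 1)
Solving gives a = (-3, 4, -4).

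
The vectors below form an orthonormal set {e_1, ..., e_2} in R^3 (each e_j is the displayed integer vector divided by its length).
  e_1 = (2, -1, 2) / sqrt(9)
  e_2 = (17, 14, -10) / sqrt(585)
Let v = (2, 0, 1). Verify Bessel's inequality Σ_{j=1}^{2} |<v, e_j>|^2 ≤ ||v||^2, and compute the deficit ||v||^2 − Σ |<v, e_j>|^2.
Σ |<v, e_j>|^2 = 324/65; ||v||^2 = 5; deficit = 1/65

Write each e_j = u_j / sqrt(<u_j, u_j>) where u_j is the displayed integer vector. Then <v, e_j> = <v, u_j> / sqrt(<u_j, u_j>), so |<v, e_j>|^2 = <v, u_j>^2 / <u_j, u_j>.
Coefficients: <v, e_1> = 6/sqrt(9), <v, e_2> = 24/sqrt(585).
Square and sum: Σ |<v, e_j>|^2 = 324/65.
Compute ||v||^2 = v·v = 5.
Deficit = 5 − 324/65 = 1/65 ≥ 0, confirming Bessel's inequality. (The deficit equals ||v − Σ <v,e_j> e_j||^2, the squared distance from v to span{e_j}.)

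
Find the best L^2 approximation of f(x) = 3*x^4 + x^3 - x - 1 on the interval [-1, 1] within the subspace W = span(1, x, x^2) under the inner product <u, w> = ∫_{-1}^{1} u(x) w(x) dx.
g(x) = 18*x^2/7 - 2*x/5 - 44/35

The best approximation g ∈ W is the orthogonal projection of f onto W. Writing g = a_0 + a_1 x + a_2 x^2, the coefficients solve the normal equations G · a = b where
  G_{ij} = <φ_i, φ_j> and b_i = <f, φ_i>, with φ_0 = 1, φ_1 = x, φ_2 = x^2.
G =
  [2, 0, 2/3]
  [0, 2/3, 0]
  [2/3, 0, 2/5],
b = (-4/5, -4/15, 4/21).
Solving gives a_0 = -44/35, a_1 = -2/5, a_2 = 18/7, so
  g(x) = 18*x^2/7 - 2*x/5 - 44/35.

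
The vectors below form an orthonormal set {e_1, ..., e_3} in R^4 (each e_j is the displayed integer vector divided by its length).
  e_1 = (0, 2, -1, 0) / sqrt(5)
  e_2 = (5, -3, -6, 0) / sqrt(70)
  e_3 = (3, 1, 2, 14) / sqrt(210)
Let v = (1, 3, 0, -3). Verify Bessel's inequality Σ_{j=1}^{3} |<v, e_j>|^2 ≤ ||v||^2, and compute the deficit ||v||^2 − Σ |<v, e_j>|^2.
Σ |<v, e_j>|^2 = 68/5; ||v||^2 = 19; deficit = 27/5

Write each e_j = u_j / sqrt(<u_j, u_j>) where u_j is the displayed integer vector. Then <v, e_j> = <v, u_j> / sqrt(<u_j, u_j>), so |<v, e_j>|^2 = <v, u_j>^2 / <u_j, u_j>.
Coefficients: <v, e_1> = 6/sqrt(5), <v, e_2> = -4/sqrt(70), <v, e_3> = -36/sqrt(210).
Square and sum: Σ |<v, e_j>|^2 = 68/5.
Compute ||v||^2 = v·v = 19.
Deficit = 19 − 68/5 = 27/5 ≥ 0, confirming Bessel's inequality. (The deficit equals ||v − Σ <v,e_j> e_j||^2, the squared distance from v to span{e_j}.)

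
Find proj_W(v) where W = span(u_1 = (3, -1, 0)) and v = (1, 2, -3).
proj_W(v) = (3/10, -1/10, 0)

Set up U = [u_1 | ... | u_1] ∈ R^(3×1). The projector onto W = col(U) is P = U (U^T U)^(-1) U^T.
Compute U^T U =
  [10],
and U^T v = (1).
Solve U^T U · c = U^T v for the coefficients: c = (1/10). The projection is proj_W(v) = U c.
Check: (v - proj_W(v)) · u_1 = 0  (should be 0).
Result: proj_W(v) = (3/10, -1/10, 0).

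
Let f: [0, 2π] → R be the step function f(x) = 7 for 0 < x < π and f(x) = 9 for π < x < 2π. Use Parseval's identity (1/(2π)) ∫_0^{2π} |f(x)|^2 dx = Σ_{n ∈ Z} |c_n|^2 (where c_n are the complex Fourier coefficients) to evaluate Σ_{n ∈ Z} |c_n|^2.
Σ |c_n|^2 = 65

Parseval equates the L^2 energy of f (normalised by 1/(2π)) with the ℓ^2 sum of its Fourier coefficients: (1/(2π)) ∫_0^{2π} |f|^2 = Σ |c_n|^2.
Compute the left side: (1/(2π)) [∫_0^π 7^2 dx + ∫_π^{2π} 9^2 dx] = (1/(2π)) · (49π + 81π) = (49 + 81)/2 = 65.
So Σ_{n ∈ Z} |c_n|^2 = 65.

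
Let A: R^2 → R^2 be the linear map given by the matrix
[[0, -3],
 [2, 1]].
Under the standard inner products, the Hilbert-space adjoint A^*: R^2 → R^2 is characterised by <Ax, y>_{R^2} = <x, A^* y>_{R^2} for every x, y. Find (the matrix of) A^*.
A^* = A^T =
[[0, 2],
 [-3, 1]]

For real matrices with standard dot products, the defining identity <Ax, y> = <x, A^* y> gives (Ax)^T y = x^T (A^*) y, i.e. x^T A^T y = x^T (A^*) y. Since this holds for all x, y, we must have A^* = A^T. Therefore
A^* =
[[0, 2],
 [-3, 1]].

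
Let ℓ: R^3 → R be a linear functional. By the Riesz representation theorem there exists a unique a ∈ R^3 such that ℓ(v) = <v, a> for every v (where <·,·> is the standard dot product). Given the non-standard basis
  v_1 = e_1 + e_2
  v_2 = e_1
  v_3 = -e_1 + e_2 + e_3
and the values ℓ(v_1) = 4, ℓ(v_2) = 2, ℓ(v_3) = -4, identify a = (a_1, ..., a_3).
a = (2, 2, -4)

Write a = (a_1, ..., a_3) in the standard basis. For each basis vector v_i, ℓ(v_i) = <v_i, a> is a linear equation in the a_j's. Collect the n equations into a matrix system V a = ℓ, where row i of V is v_i (expressed in the standard basis). Since V is invertible (lower-triangular with 1s on the diagonal, up to permutation), solve by back-substitution:
  V =
[[1, 1, 0],
 [1, 0, 0],
 [-1, 1, 1]]
  V a = (4, 2, -4)
Solving gives a = (2, 2, -4).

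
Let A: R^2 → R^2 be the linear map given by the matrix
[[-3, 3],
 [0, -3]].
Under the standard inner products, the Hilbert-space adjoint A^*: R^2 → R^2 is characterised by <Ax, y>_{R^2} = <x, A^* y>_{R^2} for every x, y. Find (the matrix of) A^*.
A^* = A^T =
[[-3, 0],
 [3, -3]]

For real matrices with standard dot products, the defining identity <Ax, y> = <x, A^* y> gives (Ax)^T y = x^T (A^*) y, i.e. x^T A^T y = x^T (A^*) y. Since this holds for all x, y, we must have A^* = A^T. Therefore
A^* =
[[-3, 0],
 [3, -3]].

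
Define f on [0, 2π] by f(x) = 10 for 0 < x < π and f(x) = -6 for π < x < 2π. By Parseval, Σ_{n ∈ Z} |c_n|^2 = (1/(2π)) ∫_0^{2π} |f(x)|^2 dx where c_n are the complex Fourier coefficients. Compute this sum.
Σ |c_n|^2 = 68

Parseval equates the L^2 energy of f (normalised by 1/(2π)) with the ℓ^2 sum of its Fourier coefficients: (1/(2π)) ∫_0^{2π} |f|^2 = Σ |c_n|^2.
Compute the left side: (1/(2π)) [∫_0^π 10^2 dx + ∫_π^{2π} (-6)^2 dx] = (1/(2π)) · (100π + 36π) = (100 + 36)/2 = 68.
So Σ_{n ∈ Z} |c_n|^2 = 68.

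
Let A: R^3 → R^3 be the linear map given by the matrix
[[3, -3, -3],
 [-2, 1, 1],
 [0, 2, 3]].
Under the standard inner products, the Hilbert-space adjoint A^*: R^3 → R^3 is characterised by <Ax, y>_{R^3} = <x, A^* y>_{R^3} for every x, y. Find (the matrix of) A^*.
A^* = A^T =
[[3, -2, 0],
 [-3, 1, 2],
 [-3, 1, 3]]

For real matrices with standard dot products, the defining identity <Ax, y> = <x, A^* y> gives (Ax)^T y = x^T (A^*) y, i.e. x^T A^T y = x^T (A^*) y. Since this holds for all x, y, we must have A^* = A^T. Therefore
A^* =
[[3, -2, 0],
 [-3, 1, 2],
 [-3, 1, 3]].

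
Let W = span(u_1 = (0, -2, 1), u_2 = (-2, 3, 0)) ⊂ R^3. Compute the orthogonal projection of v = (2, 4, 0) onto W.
proj_W(v) = (16/29, 88/29, -56/29)

Set up U = [u_1 | ... | u_2] ∈ R^(3×2). The projector onto W = col(U) is P = U (U^T U)^(-1) U^T.
Compute U^T U =
  [5, -6]
  [-6, 13],
and U^T v = (-8, 8).
Solve U^T U · c = U^T v for the coefficients: c = (-56/29, -8/29). The projection is proj_W(v) = U c.
Check: (v - proj_W(v)) · u_1 = 0  (should be 0).
Check: (v - proj_W(v)) · u_2 = 0  (should be 0).
Result: proj_W(v) = (16/29, 88/29, -56/29).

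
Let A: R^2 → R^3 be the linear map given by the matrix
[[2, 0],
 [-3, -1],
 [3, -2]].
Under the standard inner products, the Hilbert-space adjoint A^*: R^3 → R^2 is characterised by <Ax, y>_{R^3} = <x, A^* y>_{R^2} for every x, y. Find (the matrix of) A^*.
A^* = A^T =
[[2, -3, 3],
 [0, -1, -2]]

For real matrices with standard dot products, the defining identity <Ax, y> = <x, A^* y> gives (Ax)^T y = x^T (A^*) y, i.e. x^T A^T y = x^T (A^*) y. Since this holds for all x, y, we must have A^* = A^T. Therefore
A^* =
[[2, -3, 3],
 [0, -1, -2]].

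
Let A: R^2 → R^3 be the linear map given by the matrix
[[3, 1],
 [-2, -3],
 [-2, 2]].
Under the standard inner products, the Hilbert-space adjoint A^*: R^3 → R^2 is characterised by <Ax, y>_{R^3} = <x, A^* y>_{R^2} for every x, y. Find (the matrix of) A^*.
A^* = A^T =
[[3, -2, -2],
 [1, -3, 2]]

For real matrices with standard dot products, the defining identity <Ax, y> = <x, A^* y> gives (Ax)^T y = x^T (A^*) y, i.e. x^T A^T y = x^T (A^*) y. Since this holds for all x, y, we must have A^* = A^T. Therefore
A^* =
[[3, -2, -2],
 [1, -3, 2]].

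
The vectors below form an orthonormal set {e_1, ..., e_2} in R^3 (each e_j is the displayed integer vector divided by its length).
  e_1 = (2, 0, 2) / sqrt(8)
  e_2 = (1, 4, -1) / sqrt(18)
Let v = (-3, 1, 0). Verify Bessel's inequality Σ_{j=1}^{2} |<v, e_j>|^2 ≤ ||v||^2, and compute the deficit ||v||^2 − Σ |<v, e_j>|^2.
Σ |<v, e_j>|^2 = 41/9; ||v||^2 = 10; deficit = 49/9

Write each e_j = u_j / sqrt(<u_j, u_j>) where u_j is the displayed integer vector. Then <v, e_j> = <v, u_j> / sqrt(<u_j, u_j>), so |<v, e_j>|^2 = <v, u_j>^2 / <u_j, u_j>.
Coefficients: <v, e_1> = -6/sqrt(8), <v, e_2> = 1/sqrt(18).
Square and sum: Σ |<v, e_j>|^2 = 41/9.
Compute ||v||^2 = v·v = 10.
Deficit = 10 − 41/9 = 49/9 ≥ 0, confirming Bessel's inequality. (The deficit equals ||v − Σ <v,e_j> e_j||^2, the squared distance from v to span{e_j}.)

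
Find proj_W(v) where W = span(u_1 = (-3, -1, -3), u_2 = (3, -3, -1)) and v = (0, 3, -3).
proj_W(v) = (-18/11, 6/11, -6/11)

Set up U = [u_1 | ... | u_2] ∈ R^(3×2). The projector onto W = col(U) is P = U (U^T U)^(-1) U^T.
Compute U^T U =
  [19, -3]
  [-3, 19],
and U^T v = (6, -6).
Solve U^T U · c = U^T v for the coefficients: c = (3/11, -3/11). The projection is proj_W(v) = U c.
Check: (v - proj_W(v)) · u_1 = 0  (should be 0).
Check: (v - proj_W(v)) · u_2 = 0  (should be 0).
Result: proj_W(v) = (-18/11, 6/11, -6/11).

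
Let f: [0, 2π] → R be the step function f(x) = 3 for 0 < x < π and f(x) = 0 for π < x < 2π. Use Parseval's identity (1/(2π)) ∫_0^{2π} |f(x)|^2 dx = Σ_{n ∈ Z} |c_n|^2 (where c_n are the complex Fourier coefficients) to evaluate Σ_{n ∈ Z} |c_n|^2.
Σ |c_n|^2 = 9/2

Parseval equates the L^2 energy of f (normalised by 1/(2π)) with the ℓ^2 sum of its Fourier coefficients: (1/(2π)) ∫_0^{2π} |f|^2 = Σ |c_n|^2.
Compute the left side: (1/(2π)) [∫_0^π 3^2 dx + ∫_π^{2π} 0^2 dx] = (1/(2π)) · (9π + 0π) = (9 + 0)/2 = 9/2.
So Σ_{n ∈ Z} |c_n|^2 = 9/2.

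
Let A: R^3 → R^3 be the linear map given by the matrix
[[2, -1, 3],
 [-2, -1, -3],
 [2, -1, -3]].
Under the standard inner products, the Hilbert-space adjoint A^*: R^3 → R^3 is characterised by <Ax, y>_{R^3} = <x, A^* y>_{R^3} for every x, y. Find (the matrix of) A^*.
A^* = A^T =
[[2, -2, 2],
 [-1, -1, -1],
 [3, -3, -3]]

For real matrices with standard dot products, the defining identity <Ax, y> = <x, A^* y> gives (Ax)^T y = x^T (A^*) y, i.e. x^T A^T y = x^T (A^*) y. Since this holds for all x, y, we must have A^* = A^T. Therefore
A^* =
[[2, -2, 2],
 [-1, -1, -1],
 [3, -3, -3]].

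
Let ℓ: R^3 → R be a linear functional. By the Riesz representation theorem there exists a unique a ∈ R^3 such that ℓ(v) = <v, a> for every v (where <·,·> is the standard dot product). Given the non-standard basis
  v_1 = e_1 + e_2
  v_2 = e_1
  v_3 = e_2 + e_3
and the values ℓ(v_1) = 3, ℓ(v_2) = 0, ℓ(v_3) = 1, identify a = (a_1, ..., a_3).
a = (0, 3, -2)

Write a = (a_1, ..., a_3) in the standard basis. For each basis vector v_i, ℓ(v_i) = <v_i, a> is a linear equation in the a_j's. Collect the n equations into a matrix system V a = ℓ, where row i of V is v_i (expressed in the standard basis). Since V is invertible (lower-triangular with 1s on the diagonal, up to permutation), solve by back-substitution:
  V =
[[1, 1, 0],
 [1, 0, 0],
 [0, 1, 1]]
  V a = (3, 0, 1)
Solving gives a = (0, 3, -2).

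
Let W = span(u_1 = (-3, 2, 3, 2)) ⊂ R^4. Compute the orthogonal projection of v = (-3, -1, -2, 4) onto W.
proj_W(v) = (-27/26, 9/13, 27/26, 9/13)

Set up U = [u_1 | ... | u_1] ∈ R^(4×1). The projector onto W = col(U) is P = U (U^T U)^(-1) U^T.
Compute U^T U =
  [26],
and U^T v = (9).
Solve U^T U · c = U^T v for the coefficients: c = (9/26). The projection is proj_W(v) = U c.
Check: (v - proj_W(v)) · u_1 = 0  (should be 0).
Result: proj_W(v) = (-27/26, 9/13, 27/26, 9/13).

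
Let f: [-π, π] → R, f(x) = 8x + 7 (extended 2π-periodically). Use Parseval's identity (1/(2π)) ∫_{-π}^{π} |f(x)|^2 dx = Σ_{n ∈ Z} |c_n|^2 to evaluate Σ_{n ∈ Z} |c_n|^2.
Σ |c_n|^2 = 64π^2/3 + 49

Expand and integrate term by term over [-π, π]:
  ∫ (8x)^2 dx = 64·(2π^3/3); ∫ 2·8·(7)·x dx = 0 (odd integrand); ∫ 7^2 dx = 49·2π.
So (1/(2π)) ∫_{-π}^{π} (8x + 7)^2 dx = 64π^2/3 + 49 = 64π^2/3 + 49.
Parseval ⇒ Σ |c_n|^2 = 64π^2/3 + 49.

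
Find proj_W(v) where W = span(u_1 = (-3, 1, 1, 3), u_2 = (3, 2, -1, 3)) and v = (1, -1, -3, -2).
proj_W(v) = (30/17, -13/17, -10/17, -36/17)

Set up U = [u_1 | ... | u_2] ∈ R^(4×2). The projector onto W = col(U) is P = U (U^T U)^(-1) U^T.
Compute U^T U =
  [20, 1]
  [1, 23],
and U^T v = (-13, -2).
Solve U^T U · c = U^T v for the coefficients: c = (-11/17, -1/17). The projection is proj_W(v) = U c.
Check: (v - proj_W(v)) · u_1 = 0  (should be 0).
Check: (v - proj_W(v)) · u_2 = 0  (should be 0).
Result: proj_W(v) = (30/17, -13/17, -10/17, -36/17).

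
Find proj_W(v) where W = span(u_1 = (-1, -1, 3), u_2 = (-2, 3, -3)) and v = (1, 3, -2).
proj_W(v) = (2/71, 219/142, -399/142)

Set up U = [u_1 | ... | u_2] ∈ R^(3×2). The projector onto W = col(U) is P = U (U^T U)^(-1) U^T.
Compute U^T U =
  [11, -10]
  [-10, 22],
and U^T v = (-10, 13).
Solve U^T U · c = U^T v for the coefficients: c = (-45/71, 43/142). The projection is proj_W(v) = U c.
Check: (v - proj_W(v)) · u_1 = 0  (should be 0).
Check: (v - proj_W(v)) · u_2 = 0  (should be 0).
Result: proj_W(v) = (2/71, 219/142, -399/142).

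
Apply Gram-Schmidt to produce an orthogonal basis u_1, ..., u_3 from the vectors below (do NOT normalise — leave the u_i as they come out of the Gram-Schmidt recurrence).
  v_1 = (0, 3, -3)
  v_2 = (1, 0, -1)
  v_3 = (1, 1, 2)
Orthogonal basis:
  u_1 = (0, 3, -3)
  u_2 = (1, -1/2, -1/2)
  u_3 = (4/3, 4/3, 4/3)

Apply the Gram-Schmidt recurrence
  u_1 = v_1
  u_i = v_i − Σ_{j<i} ((v_i · u_j) / (u_j · u_j)) · u_j.

Step by step this gives:
  u_1 = (0, 3, -3)
  u_2 = (1, -1/2, -1/2)
  u_3 = (4/3, 4/3, 4/3)

Orthogonality check:
  u_2 · u_1 = 0 (should be 0)
  u_3 · u_1 = 0 (should be 0)
  u_3 · u_2 = 0 (should be 0)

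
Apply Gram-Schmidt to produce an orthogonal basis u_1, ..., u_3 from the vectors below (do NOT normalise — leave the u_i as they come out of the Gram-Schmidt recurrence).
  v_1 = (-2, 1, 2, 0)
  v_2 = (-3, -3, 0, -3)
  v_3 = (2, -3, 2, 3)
Orthogonal basis:
  u_1 = (-2, 1, 2, 0)
  u_2 = (-7/3, -10/3, -2/3, -3)
  u_3 = (23/26, -43/13, 33/13, 63/26)

Apply the Gram-Schmidt recurrence
  u_1 = v_1
  u_i = v_i − Σ_{j<i} ((v_i · u_j) / (u_j · u_j)) · u_j.

Step by step this gives:
  u_1 = (-2, 1, 2, 0)
  u_2 = (-7/3, -10/3, -2/3, -3)
  u_3 = (23/26, -43/13, 33/13, 63/26)

Orthogonality check:
  u_2 · u_1 = 0 (should be 0)
  u_3 · u_1 = 0 (should be 0)
  u_3 · u_2 = 0 (should be 0)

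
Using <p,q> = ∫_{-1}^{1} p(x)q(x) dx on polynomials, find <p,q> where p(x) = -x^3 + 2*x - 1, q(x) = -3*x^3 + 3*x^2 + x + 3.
<p,q> = -904/105

Expand the product: p(x)·q(x) = 3*x^6 - 3*x^5 - 7*x^4 + 6*x^3 - x^2 + 5*x - 3.
∫_{-1}^{1} of each monomial x^k gives [2/(k+1) if k even, 0 if k odd]. Integrating term-by-term (or equivalently evaluating the antiderivative F(x) = 3*x^7/7 - x^6/2 - 7*x^5/5 + 3*x^4/2 - x^3/3 + 5*x^2/2 - 3*x at the endpoints):
  F(1) − F(−1) = -169/210 − (1639/210) = -904/105.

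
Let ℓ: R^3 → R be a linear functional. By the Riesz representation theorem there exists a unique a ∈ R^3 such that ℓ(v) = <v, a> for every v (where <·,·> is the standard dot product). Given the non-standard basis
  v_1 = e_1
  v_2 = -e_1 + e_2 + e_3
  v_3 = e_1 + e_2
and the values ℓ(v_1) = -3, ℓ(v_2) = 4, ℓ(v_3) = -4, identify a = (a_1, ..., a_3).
a = (-3, -1, 2)

Write a = (a_1, ..., a_3) in the standard basis. For each basis vector v_i, ℓ(v_i) = <v_i, a> is a linear equation in the a_j's. Collect the n equations into a matrix system V a = ℓ, where row i of V is v_i (expressed in the standard basis). Since V is invertible (lower-triangular with 1s on the diagonal, up to permutation), solve by back-substitution:
  V =
[[1, 0, 0],
 [-1, 1, 1],
 [1, 1, 0]]
  V a = (-3, 4, -4)
Solving gives a = (-3, -1, 2).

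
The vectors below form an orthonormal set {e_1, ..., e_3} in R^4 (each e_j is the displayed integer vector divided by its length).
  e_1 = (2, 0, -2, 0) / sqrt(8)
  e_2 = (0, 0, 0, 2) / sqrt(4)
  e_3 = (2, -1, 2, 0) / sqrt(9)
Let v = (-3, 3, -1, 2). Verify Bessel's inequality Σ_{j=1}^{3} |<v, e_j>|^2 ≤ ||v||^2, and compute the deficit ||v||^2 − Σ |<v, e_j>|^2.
Σ |<v, e_j>|^2 = 175/9; ||v||^2 = 23; deficit = 32/9

Write each e_j = u_j / sqrt(<u_j, u_j>) where u_j is the displayed integer vector. Then <v, e_j> = <v, u_j> / sqrt(<u_j, u_j>), so |<v, e_j>|^2 = <v, u_j>^2 / <u_j, u_j>.
Coefficients: <v, e_1> = -4/sqrt(8), <v, e_2> = 4/sqrt(4), <v, e_3> = -11/sqrt(9).
Square and sum: Σ |<v, e_j>|^2 = 175/9.
Compute ||v||^2 = v·v = 23.
Deficit = 23 − 175/9 = 32/9 ≥ 0, confirming Bessel's inequality. (The deficit equals ||v − Σ <v,e_j> e_j||^2, the squared distance from v to span{e_j}.)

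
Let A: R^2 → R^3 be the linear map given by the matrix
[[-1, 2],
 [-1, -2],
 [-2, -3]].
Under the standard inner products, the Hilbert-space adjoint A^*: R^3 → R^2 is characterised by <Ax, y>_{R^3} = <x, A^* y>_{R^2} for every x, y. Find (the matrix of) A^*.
A^* = A^T =
[[-1, -1, -2],
 [2, -2, -3]]

For real matrices with standard dot products, the defining identity <Ax, y> = <x, A^* y> gives (Ax)^T y = x^T (A^*) y, i.e. x^T A^T y = x^T (A^*) y. Since this holds for all x, y, we must have A^* = A^T. Therefore
A^* =
[[-1, -1, -2],
 [2, -2, -3]].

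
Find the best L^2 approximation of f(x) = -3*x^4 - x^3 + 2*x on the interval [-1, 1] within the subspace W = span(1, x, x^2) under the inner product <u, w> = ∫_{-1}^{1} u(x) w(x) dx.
g(x) = -18*x^2/7 + 7*x/5 + 9/35

The best approximation g ∈ W is the orthogonal projection of f onto W. Writing g = a_0 + a_1 x + a_2 x^2, the coefficients solve the normal equations G · a = b where
  G_{ij} = <φ_i, φ_j> and b_i = <f, φ_i>, with φ_0 = 1, φ_1 = x, φ_2 = x^2.
G =
  [2, 0, 2/3]
  [0, 2/3, 0]
  [2/3, 0, 2/5],
b = (-6/5, 14/15, -6/7).
Solving gives a_0 = 9/35, a_1 = 7/5, a_2 = -18/7, so
  g(x) = -18*x^2/7 + 7*x/5 + 9/35.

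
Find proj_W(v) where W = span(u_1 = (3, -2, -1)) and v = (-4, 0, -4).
proj_W(v) = (-12/7, 8/7, 4/7)

Set up U = [u_1 | ... | u_1] ∈ R^(3×1). The projector onto W = col(U) is P = U (U^T U)^(-1) U^T.
Compute U^T U =
  [14],
and U^T v = (-8).
Solve U^T U · c = U^T v for the coefficients: c = (-4/7). The projection is proj_W(v) = U c.
Check: (v - proj_W(v)) · u_1 = 0  (should be 0).
Result: proj_W(v) = (-12/7, 8/7, 4/7).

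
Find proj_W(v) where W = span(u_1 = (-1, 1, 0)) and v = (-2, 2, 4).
proj_W(v) = (-2, 2, 0)

Set up U = [u_1 | ... | u_1] ∈ R^(3×1). The projector onto W = col(U) is P = U (U^T U)^(-1) U^T.
Compute U^T U =
  [2],
and U^T v = (4).
Solve U^T U · c = U^T v for the coefficients: c = (2). The projection is proj_W(v) = U c.
Check: (v - proj_W(v)) · u_1 = 0  (should be 0).
Result: proj_W(v) = (-2, 2, 0).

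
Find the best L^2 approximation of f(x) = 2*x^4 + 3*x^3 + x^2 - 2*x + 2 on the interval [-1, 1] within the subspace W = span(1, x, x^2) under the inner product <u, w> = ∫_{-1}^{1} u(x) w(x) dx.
g(x) = 19*x^2/7 - x/5 + 64/35

The best approximation g ∈ W is the orthogonal projection of f onto W. Writing g = a_0 + a_1 x + a_2 x^2, the coefficients solve the normal equations G · a = b where
  G_{ij} = <φ_i, φ_j> and b_i = <f, φ_i>, with φ_0 = 1, φ_1 = x, φ_2 = x^2.
G =
  [2, 0, 2/3]
  [0, 2/3, 0]
  [2/3, 0, 2/5],
b = (82/15, -2/15, 242/105).
Solving gives a_0 = 64/35, a_1 = -1/5, a_2 = 19/7, so
  g(x) = 19*x^2/7 - x/5 + 64/35.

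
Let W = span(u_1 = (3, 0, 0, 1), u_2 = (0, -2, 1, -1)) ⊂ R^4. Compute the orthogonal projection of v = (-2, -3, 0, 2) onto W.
proj_W(v) = (-60/59, -72/59, 36/59, -56/59)

Set up U = [u_1 | ... | u_2] ∈ R^(4×2). The projector onto W = col(U) is P = U (U^T U)^(-1) U^T.
Compute U^T U =
  [10, -1]
  [-1, 6],
and U^T v = (-4, 4).
Solve U^T U · c = U^T v for the coefficients: c = (-20/59, 36/59). The projection is proj_W(v) = U c.
Check: (v - proj_W(v)) · u_1 = 0  (should be 0).
Check: (v - proj_W(v)) · u_2 = 0  (should be 0).
Result: proj_W(v) = (-60/59, -72/59, 36/59, -56/59).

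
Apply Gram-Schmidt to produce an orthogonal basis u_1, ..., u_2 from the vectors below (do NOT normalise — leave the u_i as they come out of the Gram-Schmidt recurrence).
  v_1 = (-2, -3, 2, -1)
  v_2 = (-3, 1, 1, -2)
Orthogonal basis:
  u_1 = (-2, -3, 2, -1)
  u_2 = (-20/9, 13/6, 2/9, -29/18)

Apply the Gram-Schmidt recurrence
  u_1 = v_1
  u_i = v_i − Σ_{j<i} ((v_i · u_j) / (u_j · u_j)) · u_j.

Step by step this gives:
  u_1 = (-2, -3, 2, -1)
  u_2 = (-20/9, 13/6, 2/9, -29/18)

Orthogonality check:
  u_2 · u_1 = 0 (should be 0)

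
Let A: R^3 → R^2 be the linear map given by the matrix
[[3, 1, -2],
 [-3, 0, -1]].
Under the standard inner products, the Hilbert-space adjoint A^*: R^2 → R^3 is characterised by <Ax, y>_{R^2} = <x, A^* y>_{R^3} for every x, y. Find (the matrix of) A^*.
A^* = A^T =
[[3, -3],
 [1, 0],
 [-2, -1]]

For real matrices with standard dot products, the defining identity <Ax, y> = <x, A^* y> gives (Ax)^T y = x^T (A^*) y, i.e. x^T A^T y = x^T (A^*) y. Since this holds for all x, y, we must have A^* = A^T. Therefore
A^* =
[[3, -3],
 [1, 0],
 [-2, -1]].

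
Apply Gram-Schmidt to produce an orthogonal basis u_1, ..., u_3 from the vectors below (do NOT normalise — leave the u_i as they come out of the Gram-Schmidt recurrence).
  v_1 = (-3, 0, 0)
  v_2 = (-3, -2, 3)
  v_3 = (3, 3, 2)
Orthogonal basis:
  u_1 = (-3, 0, 0)
  u_2 = (0, -2, 3)
  u_3 = (0, 3, 2)

Apply the Gram-Schmidt recurrence
  u_1 = v_1
  u_i = v_i − Σ_{j<i} ((v_i · u_j) / (u_j · u_j)) · u_j.

Step by step this gives:
  u_1 = (-3, 0, 0)
  u_2 = (0, -2, 3)
  u_3 = (0, 3, 2)

Orthogonality check:
  u_2 · u_1 = 0 (should be 0)
  u_3 · u_1 = 0 (should be 0)
  u_3 · u_2 = 0 (should be 0)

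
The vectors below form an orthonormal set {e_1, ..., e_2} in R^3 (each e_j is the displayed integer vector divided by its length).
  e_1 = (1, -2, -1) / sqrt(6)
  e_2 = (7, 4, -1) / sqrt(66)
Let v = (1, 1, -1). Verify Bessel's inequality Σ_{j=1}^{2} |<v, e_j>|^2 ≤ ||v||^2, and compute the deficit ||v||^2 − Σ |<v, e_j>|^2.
Σ |<v, e_j>|^2 = 24/11; ||v||^2 = 3; deficit = 9/11

Write each e_j = u_j / sqrt(<u_j, u_j>) where u_j is the displayed integer vector. Then <v, e_j> = <v, u_j> / sqrt(<u_j, u_j>), so |<v, e_j>|^2 = <v, u_j>^2 / <u_j, u_j>.
Coefficients: <v, e_1> = 0/sqrt(6), <v, e_2> = 12/sqrt(66).
Square and sum: Σ |<v, e_j>|^2 = 24/11.
Compute ||v||^2 = v·v = 3.
Deficit = 3 − 24/11 = 9/11 ≥ 0, confirming Bessel's inequality. (The deficit equals ||v − Σ <v,e_j> e_j||^2, the squared distance from v to span{e_j}.)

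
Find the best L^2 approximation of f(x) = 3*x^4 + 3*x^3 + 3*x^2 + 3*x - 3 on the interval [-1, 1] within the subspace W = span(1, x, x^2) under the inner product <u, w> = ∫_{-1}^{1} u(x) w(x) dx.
g(x) = 39*x^2/7 + 24*x/5 - 114/35

The best approximation g ∈ W is the orthogonal projection of f onto W. Writing g = a_0 + a_1 x + a_2 x^2, the coefficients solve the normal equations G · a = b where
  G_{ij} = <φ_i, φ_j> and b_i = <f, φ_i>, with φ_0 = 1, φ_1 = x, φ_2 = x^2.
G =
  [2, 0, 2/3]
  [0, 2/3, 0]
  [2/3, 0, 2/5],
b = (-14/5, 16/5, 2/35).
Solving gives a_0 = -114/35, a_1 = 24/5, a_2 = 39/7, so
  g(x) = 39*x^2/7 + 24*x/5 - 114/35.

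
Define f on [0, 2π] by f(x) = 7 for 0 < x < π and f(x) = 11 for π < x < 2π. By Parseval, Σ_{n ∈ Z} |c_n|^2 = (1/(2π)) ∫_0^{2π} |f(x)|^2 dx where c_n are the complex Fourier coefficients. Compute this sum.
Σ |c_n|^2 = 85

Parseval equates the L^2 energy of f (normalised by 1/(2π)) with the ℓ^2 sum of its Fourier coefficients: (1/(2π)) ∫_0^{2π} |f|^2 = Σ |c_n|^2.
Compute the left side: (1/(2π)) [∫_0^π 7^2 dx + ∫_π^{2π} 11^2 dx] = (1/(2π)) · (49π + 121π) = (49 + 121)/2 = 85.
So Σ_{n ∈ Z} |c_n|^2 = 85.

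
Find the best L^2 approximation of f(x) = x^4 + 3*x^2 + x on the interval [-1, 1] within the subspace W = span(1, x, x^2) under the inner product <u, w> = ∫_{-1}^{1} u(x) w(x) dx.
g(x) = 27*x^2/7 + x - 3/35

The best approximation g ∈ W is the orthogonal projection of f onto W. Writing g = a_0 + a_1 x + a_2 x^2, the coefficients solve the normal equations G · a = b where
  G_{ij} = <φ_i, φ_j> and b_i = <f, φ_i>, with φ_0 = 1, φ_1 = x, φ_2 = x^2.
G =
  [2, 0, 2/3]
  [0, 2/3, 0]
  [2/3, 0, 2/5],
b = (12/5, 2/3, 52/35).
Solving gives a_0 = -3/35, a_1 = 1, a_2 = 27/7, so
  g(x) = 27*x^2/7 + x - 3/35.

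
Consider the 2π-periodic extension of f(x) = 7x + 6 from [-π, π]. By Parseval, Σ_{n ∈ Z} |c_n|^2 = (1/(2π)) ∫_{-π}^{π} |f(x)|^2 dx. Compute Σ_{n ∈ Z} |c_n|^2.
Σ |c_n|^2 = 49π^2/3 + 36

Expand and integrate term by term over [-π, π]:
  ∫ (7x)^2 dx = 49·(2π^3/3); ∫ 2·7·(6)·x dx = 0 (odd integrand); ∫ 6^2 dx = 36·2π.
So (1/(2π)) ∫_{-π}^{π} (7x + 6)^2 dx = 49π^2/3 + 36 = 49π^2/3 + 36.
Parseval ⇒ Σ |c_n|^2 = 49π^2/3 + 36.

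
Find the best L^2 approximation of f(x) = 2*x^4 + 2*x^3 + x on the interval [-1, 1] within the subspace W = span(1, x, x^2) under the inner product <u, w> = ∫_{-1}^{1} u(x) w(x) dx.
g(x) = 12*x^2/7 + 11*x/5 - 6/35

The best approximation g ∈ W is the orthogonal projection of f onto W. Writing g = a_0 + a_1 x + a_2 x^2, the coefficients solve the normal equations G · a = b where
  G_{ij} = <φ_i, φ_j> and b_i = <f, φ_i>, with φ_0 = 1, φ_1 = x, φ_2 = x^2.
G =
  [2, 0, 2/3]
  [0, 2/3, 0]
  [2/3, 0, 2/5],
b = (4/5, 22/15, 4/7).
Solving gives a_0 = -6/35, a_1 = 11/5, a_2 = 12/7, so
  g(x) = 12*x^2/7 + 11*x/5 - 6/35.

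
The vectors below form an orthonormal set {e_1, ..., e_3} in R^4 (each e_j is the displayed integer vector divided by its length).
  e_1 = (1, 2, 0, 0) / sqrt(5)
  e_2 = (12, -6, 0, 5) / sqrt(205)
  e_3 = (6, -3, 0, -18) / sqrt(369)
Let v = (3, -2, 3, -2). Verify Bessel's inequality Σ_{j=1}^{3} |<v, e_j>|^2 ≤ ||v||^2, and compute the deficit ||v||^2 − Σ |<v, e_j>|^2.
Σ |<v, e_j>|^2 = 17; ||v||^2 = 26; deficit = 9

Write each e_j = u_j / sqrt(<u_j, u_j>) where u_j is the displayed integer vector. Then <v, e_j> = <v, u_j> / sqrt(<u_j, u_j>), so |<v, e_j>|^2 = <v, u_j>^2 / <u_j, u_j>.
Coefficients: <v, e_1> = -1/sqrt(5), <v, e_2> = 38/sqrt(205), <v, e_3> = 60/sqrt(369).
Square and sum: Σ |<v, e_j>|^2 = 17.
Compute ||v||^2 = v·v = 26.
Deficit = 26 − 17 = 9 ≥ 0, confirming Bessel's inequality. (The deficit equals ||v − Σ <v,e_j> e_j||^2, the squared distance from v to span{e_j}.)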